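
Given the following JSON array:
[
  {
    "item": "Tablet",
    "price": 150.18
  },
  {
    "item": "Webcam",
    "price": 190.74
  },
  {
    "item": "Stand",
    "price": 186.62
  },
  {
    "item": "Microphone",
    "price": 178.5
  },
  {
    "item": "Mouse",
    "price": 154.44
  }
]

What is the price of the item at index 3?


Array index 3 -> Microphone
price = 178.5

ANSWER: 178.5


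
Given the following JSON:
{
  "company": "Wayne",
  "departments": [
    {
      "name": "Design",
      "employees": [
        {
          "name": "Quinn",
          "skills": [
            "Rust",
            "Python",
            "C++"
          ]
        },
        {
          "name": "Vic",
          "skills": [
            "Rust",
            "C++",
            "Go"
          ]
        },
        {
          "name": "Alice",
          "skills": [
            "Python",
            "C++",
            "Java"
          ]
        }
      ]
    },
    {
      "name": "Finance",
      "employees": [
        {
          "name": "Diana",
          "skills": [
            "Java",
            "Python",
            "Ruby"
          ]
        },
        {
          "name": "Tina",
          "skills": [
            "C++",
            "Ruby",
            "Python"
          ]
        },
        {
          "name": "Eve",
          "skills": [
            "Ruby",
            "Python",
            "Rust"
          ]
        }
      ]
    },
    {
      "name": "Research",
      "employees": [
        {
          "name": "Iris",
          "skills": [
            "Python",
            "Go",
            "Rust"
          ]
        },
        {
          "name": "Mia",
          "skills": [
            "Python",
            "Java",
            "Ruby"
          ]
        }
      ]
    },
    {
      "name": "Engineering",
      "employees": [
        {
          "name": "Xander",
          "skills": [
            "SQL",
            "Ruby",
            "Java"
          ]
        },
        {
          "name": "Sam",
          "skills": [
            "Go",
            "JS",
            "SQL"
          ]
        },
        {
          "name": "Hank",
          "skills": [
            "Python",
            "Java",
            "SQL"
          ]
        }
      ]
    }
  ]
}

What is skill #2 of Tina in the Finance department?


Path: departments[1].employees[1].skills[1]
Value: Ruby

ANSWER: Ruby


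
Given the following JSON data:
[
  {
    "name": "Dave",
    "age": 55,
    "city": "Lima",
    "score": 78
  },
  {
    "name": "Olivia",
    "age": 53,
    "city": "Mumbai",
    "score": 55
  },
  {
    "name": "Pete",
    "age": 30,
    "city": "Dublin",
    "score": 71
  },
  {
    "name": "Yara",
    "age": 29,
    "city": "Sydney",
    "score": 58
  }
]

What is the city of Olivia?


Looking up record where name = Olivia
Record index: 1
Field 'city' = Mumbai

ANSWER: Mumbai


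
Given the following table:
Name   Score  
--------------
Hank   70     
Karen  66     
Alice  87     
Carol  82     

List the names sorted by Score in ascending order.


Sorting by Score (ascending):
  Karen: 66
  Hank: 70
  Carol: 82
  Alice: 87


ANSWER: Karen, Hank, Carol, Alice


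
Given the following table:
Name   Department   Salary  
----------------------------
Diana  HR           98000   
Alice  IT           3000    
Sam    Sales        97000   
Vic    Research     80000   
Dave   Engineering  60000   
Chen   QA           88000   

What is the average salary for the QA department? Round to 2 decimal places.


QA department members:
  Chen: 88000
Sum = 88000
Count = 1
Average = 88000 / 1 = 88000.00

ANSWER: 88000.00


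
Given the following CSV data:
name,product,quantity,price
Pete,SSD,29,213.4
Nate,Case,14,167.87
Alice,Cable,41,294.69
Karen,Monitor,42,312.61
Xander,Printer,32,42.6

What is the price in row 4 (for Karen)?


Row 4: Karen
Column 'price' = 312.61

ANSWER: 312.61


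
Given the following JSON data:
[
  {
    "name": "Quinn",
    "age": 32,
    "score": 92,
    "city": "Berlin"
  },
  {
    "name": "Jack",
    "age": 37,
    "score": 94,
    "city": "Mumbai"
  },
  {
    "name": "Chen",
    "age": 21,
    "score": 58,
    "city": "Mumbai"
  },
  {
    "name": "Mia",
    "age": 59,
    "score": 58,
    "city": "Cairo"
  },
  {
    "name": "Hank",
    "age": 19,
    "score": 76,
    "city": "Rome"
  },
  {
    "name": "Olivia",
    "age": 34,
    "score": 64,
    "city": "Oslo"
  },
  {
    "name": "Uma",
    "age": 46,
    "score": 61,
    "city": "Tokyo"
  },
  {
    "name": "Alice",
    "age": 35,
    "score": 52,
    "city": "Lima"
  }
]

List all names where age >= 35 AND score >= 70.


Checking both conditions:
  Quinn (age=32, score=92) -> no
  Jack (age=37, score=94) -> YES
  Chen (age=21, score=58) -> no
  Mia (age=59, score=58) -> no
  Hank (age=19, score=76) -> no
  Olivia (age=34, score=64) -> no
  Uma (age=46, score=61) -> no
  Alice (age=35, score=52) -> no


ANSWER: Jack


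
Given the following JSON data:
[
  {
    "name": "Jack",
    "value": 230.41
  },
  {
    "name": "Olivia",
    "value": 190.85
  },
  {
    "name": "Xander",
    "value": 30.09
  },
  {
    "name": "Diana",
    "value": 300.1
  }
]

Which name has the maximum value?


Comparing values:
  Jack: 230.41
  Olivia: 190.85
  Xander: 30.09
  Diana: 300.1
Maximum: Diana (300.1)

ANSWER: Diana


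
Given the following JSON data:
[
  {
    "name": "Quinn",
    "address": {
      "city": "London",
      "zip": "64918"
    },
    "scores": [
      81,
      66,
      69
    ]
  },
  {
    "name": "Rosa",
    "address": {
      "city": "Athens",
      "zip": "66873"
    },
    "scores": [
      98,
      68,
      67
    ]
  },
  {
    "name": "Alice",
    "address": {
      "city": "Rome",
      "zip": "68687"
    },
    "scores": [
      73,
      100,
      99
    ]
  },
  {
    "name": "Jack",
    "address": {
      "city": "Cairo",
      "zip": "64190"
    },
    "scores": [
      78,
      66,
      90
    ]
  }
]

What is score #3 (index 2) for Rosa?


Path: records[1].scores[2]
Value: 67

ANSWER: 67


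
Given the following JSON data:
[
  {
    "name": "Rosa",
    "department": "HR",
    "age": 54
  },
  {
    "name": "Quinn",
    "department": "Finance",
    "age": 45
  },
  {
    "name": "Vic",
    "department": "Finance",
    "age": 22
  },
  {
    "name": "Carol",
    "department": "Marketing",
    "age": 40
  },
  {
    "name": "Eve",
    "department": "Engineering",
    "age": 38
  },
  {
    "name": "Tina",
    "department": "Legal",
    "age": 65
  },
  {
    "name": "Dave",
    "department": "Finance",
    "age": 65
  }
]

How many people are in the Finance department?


Scanning records for department = Finance
  Record 1: Quinn
  Record 2: Vic
  Record 6: Dave
Count: 3

ANSWER: 3


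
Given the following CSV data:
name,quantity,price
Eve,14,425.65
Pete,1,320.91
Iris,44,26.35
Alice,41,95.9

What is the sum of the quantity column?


Values in 'quantity' column:
  Row 1: 14
  Row 2: 1
  Row 3: 44
  Row 4: 41
Sum = 14 + 1 + 44 + 41 = 100

ANSWER: 100


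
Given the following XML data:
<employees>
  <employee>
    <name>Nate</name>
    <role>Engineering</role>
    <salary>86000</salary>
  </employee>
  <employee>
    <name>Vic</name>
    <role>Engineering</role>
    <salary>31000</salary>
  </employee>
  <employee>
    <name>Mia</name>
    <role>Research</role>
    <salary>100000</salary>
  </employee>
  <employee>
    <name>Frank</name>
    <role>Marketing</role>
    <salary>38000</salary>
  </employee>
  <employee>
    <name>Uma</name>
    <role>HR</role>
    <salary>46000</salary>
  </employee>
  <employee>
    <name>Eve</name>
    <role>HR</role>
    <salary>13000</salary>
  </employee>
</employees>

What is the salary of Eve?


Searching for <employee> with <name>Eve</name>
Found at position 6
<salary>13000</salary>

ANSWER: 13000


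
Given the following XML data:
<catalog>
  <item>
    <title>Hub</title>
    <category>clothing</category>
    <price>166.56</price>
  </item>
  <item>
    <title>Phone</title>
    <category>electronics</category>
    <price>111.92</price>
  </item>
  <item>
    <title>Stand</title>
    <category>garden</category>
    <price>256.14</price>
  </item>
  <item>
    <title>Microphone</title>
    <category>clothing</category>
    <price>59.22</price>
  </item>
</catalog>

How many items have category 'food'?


Scanning <item> elements for <category>food</category>:
Count: 0

ANSWER: 0


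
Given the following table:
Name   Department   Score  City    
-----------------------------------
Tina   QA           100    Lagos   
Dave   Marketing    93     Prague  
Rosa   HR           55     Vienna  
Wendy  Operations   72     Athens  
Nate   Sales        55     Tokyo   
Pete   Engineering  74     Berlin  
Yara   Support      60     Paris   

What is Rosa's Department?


Row 3: Rosa
Department = HR

ANSWER: HR


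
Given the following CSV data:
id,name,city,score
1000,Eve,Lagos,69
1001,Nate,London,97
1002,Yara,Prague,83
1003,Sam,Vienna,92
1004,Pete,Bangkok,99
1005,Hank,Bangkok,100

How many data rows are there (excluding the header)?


Counting rows (excluding header):
Header: id,name,city,score
Data rows: 6

ANSWER: 6


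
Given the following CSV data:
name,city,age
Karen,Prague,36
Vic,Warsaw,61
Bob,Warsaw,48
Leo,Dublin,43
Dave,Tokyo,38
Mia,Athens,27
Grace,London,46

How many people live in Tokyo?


Scanning city column for 'Tokyo':
  Row 5: Dave -> MATCH
Total matches: 1

ANSWER: 1


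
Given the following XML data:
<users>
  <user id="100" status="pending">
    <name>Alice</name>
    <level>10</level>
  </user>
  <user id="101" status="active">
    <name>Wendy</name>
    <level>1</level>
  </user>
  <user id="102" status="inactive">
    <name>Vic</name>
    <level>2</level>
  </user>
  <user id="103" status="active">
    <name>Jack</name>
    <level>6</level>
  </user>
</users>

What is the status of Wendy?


Finding user with name = Wendy
user id="101" status="active"

ANSWER: active


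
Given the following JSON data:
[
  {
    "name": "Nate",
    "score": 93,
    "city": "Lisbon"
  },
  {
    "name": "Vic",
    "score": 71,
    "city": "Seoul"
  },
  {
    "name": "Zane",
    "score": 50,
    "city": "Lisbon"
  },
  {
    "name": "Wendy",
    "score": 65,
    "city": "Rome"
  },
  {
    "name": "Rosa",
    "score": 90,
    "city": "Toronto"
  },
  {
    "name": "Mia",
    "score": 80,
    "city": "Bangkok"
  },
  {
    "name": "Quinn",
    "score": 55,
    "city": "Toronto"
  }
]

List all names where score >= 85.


Filtering records where score >= 85:
  Nate (score=93) -> YES
  Vic (score=71) -> no
  Zane (score=50) -> no
  Wendy (score=65) -> no
  Rosa (score=90) -> YES
  Mia (score=80) -> no
  Quinn (score=55) -> no


ANSWER: Nate, Rosa


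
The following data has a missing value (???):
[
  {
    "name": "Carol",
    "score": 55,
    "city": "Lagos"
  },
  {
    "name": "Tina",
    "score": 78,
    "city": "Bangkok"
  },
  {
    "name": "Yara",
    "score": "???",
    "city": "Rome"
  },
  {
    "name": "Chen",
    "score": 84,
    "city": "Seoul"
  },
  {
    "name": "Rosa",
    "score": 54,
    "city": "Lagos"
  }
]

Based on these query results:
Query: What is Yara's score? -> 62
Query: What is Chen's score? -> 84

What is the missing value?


The missing value is Yara's score
From query: Yara's score = 62

ANSWER: 62


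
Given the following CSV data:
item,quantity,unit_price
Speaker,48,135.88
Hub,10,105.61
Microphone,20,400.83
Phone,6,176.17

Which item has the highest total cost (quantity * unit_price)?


Computing row totals:
  Speaker: 6522.24
  Hub: 1056.1
  Microphone: 8016.6
  Phone: 1057.02
Maximum: Microphone (8016.6)

ANSWER: Microphone


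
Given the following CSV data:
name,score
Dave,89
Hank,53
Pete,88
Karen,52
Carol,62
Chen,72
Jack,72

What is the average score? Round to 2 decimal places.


Scores: 89, 53, 88, 52, 62, 72, 72
Sum = 488
Count = 7
Average = 488 / 7 = 69.71

ANSWER: 69.71


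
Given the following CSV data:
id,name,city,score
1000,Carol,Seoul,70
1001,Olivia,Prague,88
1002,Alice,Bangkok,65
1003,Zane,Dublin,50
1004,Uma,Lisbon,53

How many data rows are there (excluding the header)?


Counting rows (excluding header):
Header: id,name,city,score
Data rows: 5

ANSWER: 5


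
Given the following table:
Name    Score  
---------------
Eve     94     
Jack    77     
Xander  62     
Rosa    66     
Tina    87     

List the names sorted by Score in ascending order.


Sorting by Score (ascending):
  Xander: 62
  Rosa: 66
  Jack: 77
  Tina: 87
  Eve: 94


ANSWER: Xander, Rosa, Jack, Tina, Eve


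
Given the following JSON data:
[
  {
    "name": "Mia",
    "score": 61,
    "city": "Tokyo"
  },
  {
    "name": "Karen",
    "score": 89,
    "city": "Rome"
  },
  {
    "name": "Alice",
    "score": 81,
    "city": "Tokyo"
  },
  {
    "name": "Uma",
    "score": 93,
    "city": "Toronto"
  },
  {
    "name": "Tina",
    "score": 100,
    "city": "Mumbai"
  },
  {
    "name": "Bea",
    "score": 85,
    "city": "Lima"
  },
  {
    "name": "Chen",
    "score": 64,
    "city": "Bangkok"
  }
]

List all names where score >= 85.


Filtering records where score >= 85:
  Mia (score=61) -> no
  Karen (score=89) -> YES
  Alice (score=81) -> no
  Uma (score=93) -> YES
  Tina (score=100) -> YES
  Bea (score=85) -> YES
  Chen (score=64) -> no


ANSWER: Karen, Uma, Tina, Bea


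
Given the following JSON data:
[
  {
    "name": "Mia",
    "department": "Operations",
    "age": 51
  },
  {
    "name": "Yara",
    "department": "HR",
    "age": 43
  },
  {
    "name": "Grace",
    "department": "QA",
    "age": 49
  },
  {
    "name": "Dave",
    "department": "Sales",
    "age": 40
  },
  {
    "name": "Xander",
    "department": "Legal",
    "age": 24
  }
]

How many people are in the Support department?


Scanning records for department = Support
  No matches found
Count: 0

ANSWER: 0


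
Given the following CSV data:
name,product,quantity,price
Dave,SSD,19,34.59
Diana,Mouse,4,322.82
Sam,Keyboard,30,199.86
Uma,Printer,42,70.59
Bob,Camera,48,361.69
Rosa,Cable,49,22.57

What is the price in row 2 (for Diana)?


Row 2: Diana
Column 'price' = 322.82

ANSWER: 322.82


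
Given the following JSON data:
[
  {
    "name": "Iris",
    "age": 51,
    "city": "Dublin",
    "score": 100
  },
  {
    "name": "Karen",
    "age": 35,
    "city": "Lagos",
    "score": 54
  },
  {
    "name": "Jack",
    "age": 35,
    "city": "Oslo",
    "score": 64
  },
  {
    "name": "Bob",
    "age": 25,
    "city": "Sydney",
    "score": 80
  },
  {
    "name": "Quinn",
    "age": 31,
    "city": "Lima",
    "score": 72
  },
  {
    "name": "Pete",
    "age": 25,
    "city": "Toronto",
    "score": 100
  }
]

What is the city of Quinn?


Looking up record where name = Quinn
Record index: 4
Field 'city' = Lima

ANSWER: Lima


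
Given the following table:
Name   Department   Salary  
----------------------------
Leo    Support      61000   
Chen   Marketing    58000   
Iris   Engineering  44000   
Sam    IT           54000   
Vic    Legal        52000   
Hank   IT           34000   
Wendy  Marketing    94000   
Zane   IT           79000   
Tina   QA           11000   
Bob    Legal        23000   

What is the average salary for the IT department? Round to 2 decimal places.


IT department members:
  Sam: 54000
  Hank: 34000
  Zane: 79000
Sum = 167000
Count = 3
Average = 167000 / 3 = 55666.67

ANSWER: 55666.67


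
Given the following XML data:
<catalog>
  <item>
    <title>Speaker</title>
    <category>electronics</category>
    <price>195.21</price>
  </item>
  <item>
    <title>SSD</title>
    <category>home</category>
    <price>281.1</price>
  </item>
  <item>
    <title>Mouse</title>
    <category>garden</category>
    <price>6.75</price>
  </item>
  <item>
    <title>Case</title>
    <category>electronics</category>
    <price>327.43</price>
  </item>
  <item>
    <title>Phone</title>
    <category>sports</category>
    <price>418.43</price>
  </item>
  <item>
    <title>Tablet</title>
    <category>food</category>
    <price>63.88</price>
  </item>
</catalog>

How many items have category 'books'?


Scanning <item> elements for <category>books</category>:
Count: 0

ANSWER: 0


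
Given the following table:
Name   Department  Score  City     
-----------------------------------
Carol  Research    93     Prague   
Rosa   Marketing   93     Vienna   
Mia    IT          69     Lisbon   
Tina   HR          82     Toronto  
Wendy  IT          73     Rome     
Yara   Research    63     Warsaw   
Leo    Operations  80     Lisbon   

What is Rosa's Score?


Row 2: Rosa
Score = 93

ANSWER: 93


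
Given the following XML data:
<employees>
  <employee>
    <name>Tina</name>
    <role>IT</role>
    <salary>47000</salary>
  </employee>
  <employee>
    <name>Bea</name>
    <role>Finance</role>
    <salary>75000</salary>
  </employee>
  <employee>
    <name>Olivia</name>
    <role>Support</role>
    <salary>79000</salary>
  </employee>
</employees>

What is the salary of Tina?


Searching for <employee> with <name>Tina</name>
Found at position 1
<salary>47000</salary>

ANSWER: 47000


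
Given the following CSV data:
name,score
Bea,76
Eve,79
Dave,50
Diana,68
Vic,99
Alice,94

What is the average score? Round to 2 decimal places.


Scores: 76, 79, 50, 68, 99, 94
Sum = 466
Count = 6
Average = 466 / 6 = 77.67

ANSWER: 77.67


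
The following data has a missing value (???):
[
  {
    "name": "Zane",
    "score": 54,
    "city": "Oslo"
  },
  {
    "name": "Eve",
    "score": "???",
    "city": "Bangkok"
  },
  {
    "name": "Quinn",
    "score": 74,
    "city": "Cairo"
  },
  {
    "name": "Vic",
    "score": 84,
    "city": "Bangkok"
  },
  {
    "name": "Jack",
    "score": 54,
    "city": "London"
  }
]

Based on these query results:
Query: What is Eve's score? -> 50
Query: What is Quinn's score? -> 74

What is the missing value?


The missing value is Eve's score
From query: Eve's score = 50

ANSWER: 50


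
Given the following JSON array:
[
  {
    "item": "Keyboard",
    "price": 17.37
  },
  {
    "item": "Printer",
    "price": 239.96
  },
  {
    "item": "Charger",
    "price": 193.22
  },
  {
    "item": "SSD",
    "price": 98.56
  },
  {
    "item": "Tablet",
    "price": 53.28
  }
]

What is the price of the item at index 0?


Array index 0 -> Keyboard
price = 17.37

ANSWER: 17.37


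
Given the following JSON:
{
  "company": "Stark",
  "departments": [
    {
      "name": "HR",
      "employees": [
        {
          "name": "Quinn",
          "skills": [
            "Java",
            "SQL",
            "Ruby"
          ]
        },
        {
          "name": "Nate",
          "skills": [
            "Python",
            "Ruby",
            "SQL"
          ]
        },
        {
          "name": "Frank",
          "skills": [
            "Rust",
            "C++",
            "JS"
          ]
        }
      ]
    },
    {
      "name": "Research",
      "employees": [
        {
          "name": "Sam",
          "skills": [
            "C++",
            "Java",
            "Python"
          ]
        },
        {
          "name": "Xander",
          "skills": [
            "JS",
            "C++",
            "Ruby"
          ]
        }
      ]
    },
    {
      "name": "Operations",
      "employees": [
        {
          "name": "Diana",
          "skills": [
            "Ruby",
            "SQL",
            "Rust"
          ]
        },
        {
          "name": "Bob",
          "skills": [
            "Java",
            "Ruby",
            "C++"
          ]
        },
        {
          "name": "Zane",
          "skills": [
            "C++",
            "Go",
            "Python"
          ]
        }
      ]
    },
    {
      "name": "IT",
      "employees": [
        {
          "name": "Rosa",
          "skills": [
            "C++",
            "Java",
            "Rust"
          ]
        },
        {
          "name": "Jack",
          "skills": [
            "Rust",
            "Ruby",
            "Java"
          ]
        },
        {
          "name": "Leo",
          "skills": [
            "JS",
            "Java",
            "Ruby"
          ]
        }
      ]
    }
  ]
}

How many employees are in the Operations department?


Path: departments[2].employees
Count: 3

ANSWER: 3


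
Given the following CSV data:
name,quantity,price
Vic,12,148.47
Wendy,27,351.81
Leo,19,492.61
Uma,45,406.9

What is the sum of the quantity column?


Values in 'quantity' column:
  Row 1: 12
  Row 2: 27
  Row 3: 19
  Row 4: 45
Sum = 12 + 27 + 19 + 45 = 103

ANSWER: 103


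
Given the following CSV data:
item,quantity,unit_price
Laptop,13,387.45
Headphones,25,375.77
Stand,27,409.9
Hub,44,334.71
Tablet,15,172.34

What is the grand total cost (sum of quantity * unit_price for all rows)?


Computing row totals:
  Laptop: 13 * 387.45 = 5036.85
  Headphones: 25 * 375.77 = 9394.25
  Stand: 27 * 409.9 = 11067.3
  Hub: 44 * 334.71 = 14727.24
  Tablet: 15 * 172.34 = 2585.1
Grand total = 5036.85 + 9394.25 + 11067.3 + 14727.24 + 2585.1 = 42810.74

ANSWER: 42810.74


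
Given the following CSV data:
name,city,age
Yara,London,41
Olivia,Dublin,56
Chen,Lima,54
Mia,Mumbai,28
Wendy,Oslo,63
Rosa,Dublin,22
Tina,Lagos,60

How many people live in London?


Scanning city column for 'London':
  Row 1: Yara -> MATCH
Total matches: 1

ANSWER: 1


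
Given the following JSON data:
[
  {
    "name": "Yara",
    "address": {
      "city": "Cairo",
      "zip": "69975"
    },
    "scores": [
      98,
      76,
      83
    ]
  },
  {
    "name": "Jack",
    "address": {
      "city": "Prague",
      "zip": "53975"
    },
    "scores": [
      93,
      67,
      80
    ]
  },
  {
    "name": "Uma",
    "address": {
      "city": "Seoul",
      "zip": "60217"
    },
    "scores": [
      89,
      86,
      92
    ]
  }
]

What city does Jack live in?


Path: records[1].address.city
Value: Prague

ANSWER: Prague


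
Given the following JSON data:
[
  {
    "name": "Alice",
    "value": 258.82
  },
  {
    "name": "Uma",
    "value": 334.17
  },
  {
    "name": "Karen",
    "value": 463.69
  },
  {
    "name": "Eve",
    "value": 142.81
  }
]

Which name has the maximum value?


Comparing values:
  Alice: 258.82
  Uma: 334.17
  Karen: 463.69
  Eve: 142.81
Maximum: Karen (463.69)

ANSWER: Karen


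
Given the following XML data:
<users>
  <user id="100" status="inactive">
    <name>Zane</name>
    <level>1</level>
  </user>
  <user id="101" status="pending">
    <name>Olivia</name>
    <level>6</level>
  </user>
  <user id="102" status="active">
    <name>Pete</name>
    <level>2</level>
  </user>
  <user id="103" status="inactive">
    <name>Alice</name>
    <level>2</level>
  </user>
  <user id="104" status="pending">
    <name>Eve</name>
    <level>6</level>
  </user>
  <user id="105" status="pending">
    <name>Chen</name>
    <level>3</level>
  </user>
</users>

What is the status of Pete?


Finding user with name = Pete
user id="102" status="active"

ANSWER: active


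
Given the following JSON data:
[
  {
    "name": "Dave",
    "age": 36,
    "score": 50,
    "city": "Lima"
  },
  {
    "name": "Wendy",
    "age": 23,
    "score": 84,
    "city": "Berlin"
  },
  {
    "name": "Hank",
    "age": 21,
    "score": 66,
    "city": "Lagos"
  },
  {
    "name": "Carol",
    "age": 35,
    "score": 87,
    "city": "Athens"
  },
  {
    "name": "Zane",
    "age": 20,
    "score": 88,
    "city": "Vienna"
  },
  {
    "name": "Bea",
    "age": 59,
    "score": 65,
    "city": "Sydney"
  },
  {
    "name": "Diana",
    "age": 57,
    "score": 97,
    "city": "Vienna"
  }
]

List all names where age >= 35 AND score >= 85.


Checking both conditions:
  Dave (age=36, score=50) -> no
  Wendy (age=23, score=84) -> no
  Hank (age=21, score=66) -> no
  Carol (age=35, score=87) -> YES
  Zane (age=20, score=88) -> no
  Bea (age=59, score=65) -> no
  Diana (age=57, score=97) -> YES


ANSWER: Carol, Diana


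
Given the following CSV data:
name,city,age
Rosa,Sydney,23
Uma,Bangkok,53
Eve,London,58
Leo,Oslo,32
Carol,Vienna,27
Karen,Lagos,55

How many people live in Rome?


Scanning city column for 'Rome':
Total matches: 0

ANSWER: 0


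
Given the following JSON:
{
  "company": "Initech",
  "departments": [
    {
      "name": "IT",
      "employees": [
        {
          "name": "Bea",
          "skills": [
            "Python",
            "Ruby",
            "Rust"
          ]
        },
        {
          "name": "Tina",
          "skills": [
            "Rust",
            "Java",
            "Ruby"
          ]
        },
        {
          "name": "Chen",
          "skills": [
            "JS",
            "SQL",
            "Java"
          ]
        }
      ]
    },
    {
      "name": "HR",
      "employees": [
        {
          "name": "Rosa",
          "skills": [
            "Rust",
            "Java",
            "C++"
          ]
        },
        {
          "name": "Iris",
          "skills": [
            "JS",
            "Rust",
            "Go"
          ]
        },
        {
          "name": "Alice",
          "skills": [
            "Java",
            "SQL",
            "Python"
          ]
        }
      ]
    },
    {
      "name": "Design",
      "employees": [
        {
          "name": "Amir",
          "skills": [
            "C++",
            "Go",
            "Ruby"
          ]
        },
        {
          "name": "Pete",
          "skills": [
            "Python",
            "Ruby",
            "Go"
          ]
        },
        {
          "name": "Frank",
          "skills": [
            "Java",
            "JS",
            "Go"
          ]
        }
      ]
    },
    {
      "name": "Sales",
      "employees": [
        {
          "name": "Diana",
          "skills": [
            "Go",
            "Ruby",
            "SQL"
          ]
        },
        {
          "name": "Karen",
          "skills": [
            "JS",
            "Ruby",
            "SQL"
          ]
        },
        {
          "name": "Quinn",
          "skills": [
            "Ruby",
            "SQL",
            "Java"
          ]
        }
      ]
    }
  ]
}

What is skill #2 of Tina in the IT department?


Path: departments[0].employees[1].skills[1]
Value: Java

ANSWER: Java


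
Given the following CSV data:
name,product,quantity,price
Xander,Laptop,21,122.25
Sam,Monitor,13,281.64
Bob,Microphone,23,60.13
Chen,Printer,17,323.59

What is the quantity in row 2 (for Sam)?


Row 2: Sam
Column 'quantity' = 13

ANSWER: 13


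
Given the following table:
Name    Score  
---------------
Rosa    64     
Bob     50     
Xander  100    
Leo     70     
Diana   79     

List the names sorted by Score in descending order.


Sorting by Score (descending):
  Xander: 100
  Diana: 79
  Leo: 70
  Rosa: 64
  Bob: 50


ANSWER: Xander, Diana, Leo, Rosa, Bob


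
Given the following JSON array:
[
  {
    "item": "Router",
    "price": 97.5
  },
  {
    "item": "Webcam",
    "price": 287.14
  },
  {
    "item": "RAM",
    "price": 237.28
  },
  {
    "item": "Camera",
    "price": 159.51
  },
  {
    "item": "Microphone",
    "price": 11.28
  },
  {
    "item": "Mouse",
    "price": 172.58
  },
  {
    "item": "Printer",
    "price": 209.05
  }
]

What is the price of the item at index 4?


Array index 4 -> Microphone
price = 11.28

ANSWER: 11.28


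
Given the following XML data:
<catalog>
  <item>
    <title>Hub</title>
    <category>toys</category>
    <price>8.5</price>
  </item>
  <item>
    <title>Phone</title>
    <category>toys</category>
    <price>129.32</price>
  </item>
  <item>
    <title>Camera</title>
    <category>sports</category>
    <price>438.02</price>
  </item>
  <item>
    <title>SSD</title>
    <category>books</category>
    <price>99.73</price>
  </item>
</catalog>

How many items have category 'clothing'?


Scanning <item> elements for <category>clothing</category>:
Count: 0

ANSWER: 0


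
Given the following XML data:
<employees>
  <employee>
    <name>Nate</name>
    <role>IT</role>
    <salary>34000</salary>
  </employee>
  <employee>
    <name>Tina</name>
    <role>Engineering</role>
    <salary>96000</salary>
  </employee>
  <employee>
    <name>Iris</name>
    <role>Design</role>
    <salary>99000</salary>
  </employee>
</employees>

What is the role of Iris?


Searching for <employee> with <name>Iris</name>
Found at position 3
<role>Design</role>

ANSWER: Design


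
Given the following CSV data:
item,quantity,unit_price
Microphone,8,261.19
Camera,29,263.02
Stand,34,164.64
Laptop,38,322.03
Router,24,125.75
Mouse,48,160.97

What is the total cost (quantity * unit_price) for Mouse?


Row: Mouse
quantity = 48
unit_price = 160.97
total = 48 * 160.97 = 7726.56

ANSWER: 7726.56


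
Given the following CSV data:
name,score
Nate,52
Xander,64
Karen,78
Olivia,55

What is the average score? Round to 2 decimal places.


Scores: 52, 64, 78, 55
Sum = 249
Count = 4
Average = 249 / 4 = 62.25

ANSWER: 62.25


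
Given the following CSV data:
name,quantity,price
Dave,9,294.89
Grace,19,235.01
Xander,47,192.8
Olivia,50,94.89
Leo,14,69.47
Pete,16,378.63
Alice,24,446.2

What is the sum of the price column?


Values in 'price' column:
  Row 1: 294.89
  Row 2: 235.01
  Row 3: 192.8
  Row 4: 94.89
  Row 5: 69.47
  Row 6: 378.63
  Row 7: 446.2
Sum = 294.89 + 235.01 + 192.8 + 94.89 + 69.47 + 378.63 + 446.2 = 1711.89

ANSWER: 1711.89


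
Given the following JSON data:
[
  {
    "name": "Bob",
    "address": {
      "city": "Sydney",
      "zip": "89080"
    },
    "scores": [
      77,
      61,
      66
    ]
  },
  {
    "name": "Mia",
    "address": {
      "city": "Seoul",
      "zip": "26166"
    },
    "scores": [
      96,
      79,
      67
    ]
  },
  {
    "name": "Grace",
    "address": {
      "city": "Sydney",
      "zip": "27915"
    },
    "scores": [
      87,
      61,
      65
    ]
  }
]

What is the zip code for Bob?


Path: records[0].address.zip
Value: 89080

ANSWER: 89080


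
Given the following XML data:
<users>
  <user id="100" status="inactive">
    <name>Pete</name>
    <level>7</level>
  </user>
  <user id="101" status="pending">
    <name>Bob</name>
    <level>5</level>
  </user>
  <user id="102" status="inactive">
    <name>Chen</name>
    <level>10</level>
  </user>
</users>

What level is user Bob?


Finding user: Bob
<level>5</level>

ANSWER: 5


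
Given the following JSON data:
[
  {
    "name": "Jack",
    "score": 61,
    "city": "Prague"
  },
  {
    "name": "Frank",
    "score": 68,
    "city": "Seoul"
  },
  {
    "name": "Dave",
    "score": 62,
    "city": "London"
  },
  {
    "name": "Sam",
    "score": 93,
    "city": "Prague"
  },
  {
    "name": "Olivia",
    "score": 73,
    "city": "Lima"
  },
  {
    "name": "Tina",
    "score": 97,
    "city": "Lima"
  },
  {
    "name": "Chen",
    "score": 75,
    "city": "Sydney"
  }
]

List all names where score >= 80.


Filtering records where score >= 80:
  Jack (score=61) -> no
  Frank (score=68) -> no
  Dave (score=62) -> no
  Sam (score=93) -> YES
  Olivia (score=73) -> no
  Tina (score=97) -> YES
  Chen (score=75) -> no


ANSWER: Sam, Tina


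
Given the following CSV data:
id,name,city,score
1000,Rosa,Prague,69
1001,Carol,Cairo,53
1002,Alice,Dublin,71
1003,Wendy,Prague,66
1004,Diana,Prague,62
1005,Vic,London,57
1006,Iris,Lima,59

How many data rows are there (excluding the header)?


Counting rows (excluding header):
Header: id,name,city,score
Data rows: 7

ANSWER: 7


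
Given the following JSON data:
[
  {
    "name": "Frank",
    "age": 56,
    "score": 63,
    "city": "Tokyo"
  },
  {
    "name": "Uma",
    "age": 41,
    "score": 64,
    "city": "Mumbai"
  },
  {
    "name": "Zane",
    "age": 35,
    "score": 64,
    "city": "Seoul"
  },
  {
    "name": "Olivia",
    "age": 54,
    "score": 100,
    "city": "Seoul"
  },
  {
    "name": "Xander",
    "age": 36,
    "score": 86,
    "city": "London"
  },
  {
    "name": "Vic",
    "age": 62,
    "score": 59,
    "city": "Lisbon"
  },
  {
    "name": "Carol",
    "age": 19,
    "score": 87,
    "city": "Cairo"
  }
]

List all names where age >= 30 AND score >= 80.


Checking both conditions:
  Frank (age=56, score=63) -> no
  Uma (age=41, score=64) -> no
  Zane (age=35, score=64) -> no
  Olivia (age=54, score=100) -> YES
  Xander (age=36, score=86) -> YES
  Vic (age=62, score=59) -> no
  Carol (age=19, score=87) -> no


ANSWER: Olivia, Xander


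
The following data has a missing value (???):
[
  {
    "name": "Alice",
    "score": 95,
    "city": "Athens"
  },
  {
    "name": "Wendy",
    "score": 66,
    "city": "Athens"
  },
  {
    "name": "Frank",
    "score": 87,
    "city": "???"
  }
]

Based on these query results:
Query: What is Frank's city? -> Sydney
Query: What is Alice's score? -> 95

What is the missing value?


The missing value is Frank's city
From query: Frank's city = Sydney

ANSWER: Sydney


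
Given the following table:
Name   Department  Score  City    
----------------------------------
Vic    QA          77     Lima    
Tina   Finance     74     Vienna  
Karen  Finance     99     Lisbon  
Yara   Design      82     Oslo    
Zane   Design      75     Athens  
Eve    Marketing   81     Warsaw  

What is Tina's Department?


Row 2: Tina
Department = Finance

ANSWER: Finance


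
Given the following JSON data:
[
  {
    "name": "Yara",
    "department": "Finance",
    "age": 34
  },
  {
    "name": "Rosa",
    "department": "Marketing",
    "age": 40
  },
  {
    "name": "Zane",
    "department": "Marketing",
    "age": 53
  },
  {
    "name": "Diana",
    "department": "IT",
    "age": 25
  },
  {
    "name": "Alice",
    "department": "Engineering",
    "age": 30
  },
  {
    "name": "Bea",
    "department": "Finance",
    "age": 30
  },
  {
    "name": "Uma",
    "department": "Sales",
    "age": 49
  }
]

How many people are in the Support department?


Scanning records for department = Support
  No matches found
Count: 0

ANSWER: 0


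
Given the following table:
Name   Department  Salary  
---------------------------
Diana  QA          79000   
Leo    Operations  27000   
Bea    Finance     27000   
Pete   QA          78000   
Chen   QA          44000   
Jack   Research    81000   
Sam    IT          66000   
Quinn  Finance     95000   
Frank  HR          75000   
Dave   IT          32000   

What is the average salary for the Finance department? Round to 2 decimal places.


Finance department members:
  Bea: 27000
  Quinn: 95000
Sum = 122000
Count = 2
Average = 122000 / 2 = 61000.00

ANSWER: 61000.00


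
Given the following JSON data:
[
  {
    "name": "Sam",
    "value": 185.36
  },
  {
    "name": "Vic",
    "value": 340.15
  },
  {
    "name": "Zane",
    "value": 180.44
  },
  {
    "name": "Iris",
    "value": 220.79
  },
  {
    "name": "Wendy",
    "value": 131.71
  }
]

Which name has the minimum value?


Comparing values:
  Sam: 185.36
  Vic: 340.15
  Zane: 180.44
  Iris: 220.79
  Wendy: 131.71
Minimum: Wendy (131.71)

ANSWER: Wendy


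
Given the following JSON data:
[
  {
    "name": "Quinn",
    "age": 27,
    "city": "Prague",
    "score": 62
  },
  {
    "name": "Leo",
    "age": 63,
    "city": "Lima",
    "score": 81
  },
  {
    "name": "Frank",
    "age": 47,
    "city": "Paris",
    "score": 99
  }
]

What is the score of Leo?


Looking up record where name = Leo
Record index: 1
Field 'score' = 81

ANSWER: 81


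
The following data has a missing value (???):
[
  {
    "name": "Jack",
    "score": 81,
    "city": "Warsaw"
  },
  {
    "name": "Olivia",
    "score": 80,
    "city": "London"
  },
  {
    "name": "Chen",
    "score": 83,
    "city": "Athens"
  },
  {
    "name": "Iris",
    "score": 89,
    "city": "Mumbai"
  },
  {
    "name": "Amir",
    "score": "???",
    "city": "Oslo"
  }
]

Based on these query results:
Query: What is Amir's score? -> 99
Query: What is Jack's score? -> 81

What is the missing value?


The missing value is Amir's score
From query: Amir's score = 99

ANSWER: 99


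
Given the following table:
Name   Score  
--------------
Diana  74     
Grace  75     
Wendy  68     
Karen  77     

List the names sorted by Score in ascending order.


Sorting by Score (ascending):
  Wendy: 68
  Diana: 74
  Grace: 75
  Karen: 77


ANSWER: Wendy, Diana, Grace, Karen


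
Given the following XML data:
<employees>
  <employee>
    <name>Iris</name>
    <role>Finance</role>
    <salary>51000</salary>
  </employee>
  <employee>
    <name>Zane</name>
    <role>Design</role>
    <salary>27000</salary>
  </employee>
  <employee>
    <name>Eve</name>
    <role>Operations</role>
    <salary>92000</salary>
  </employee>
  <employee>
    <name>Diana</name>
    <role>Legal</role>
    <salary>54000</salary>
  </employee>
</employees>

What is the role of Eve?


Searching for <employee> with <name>Eve</name>
Found at position 3
<role>Operations</role>

ANSWER: Operations


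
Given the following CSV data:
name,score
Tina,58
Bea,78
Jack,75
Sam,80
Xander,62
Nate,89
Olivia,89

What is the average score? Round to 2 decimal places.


Scores: 58, 78, 75, 80, 62, 89, 89
Sum = 531
Count = 7
Average = 531 / 7 = 75.86

ANSWER: 75.86


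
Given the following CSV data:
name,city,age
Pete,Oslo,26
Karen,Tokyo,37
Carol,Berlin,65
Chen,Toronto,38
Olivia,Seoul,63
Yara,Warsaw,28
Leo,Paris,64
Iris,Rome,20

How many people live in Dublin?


Scanning city column for 'Dublin':
Total matches: 0

ANSWER: 0


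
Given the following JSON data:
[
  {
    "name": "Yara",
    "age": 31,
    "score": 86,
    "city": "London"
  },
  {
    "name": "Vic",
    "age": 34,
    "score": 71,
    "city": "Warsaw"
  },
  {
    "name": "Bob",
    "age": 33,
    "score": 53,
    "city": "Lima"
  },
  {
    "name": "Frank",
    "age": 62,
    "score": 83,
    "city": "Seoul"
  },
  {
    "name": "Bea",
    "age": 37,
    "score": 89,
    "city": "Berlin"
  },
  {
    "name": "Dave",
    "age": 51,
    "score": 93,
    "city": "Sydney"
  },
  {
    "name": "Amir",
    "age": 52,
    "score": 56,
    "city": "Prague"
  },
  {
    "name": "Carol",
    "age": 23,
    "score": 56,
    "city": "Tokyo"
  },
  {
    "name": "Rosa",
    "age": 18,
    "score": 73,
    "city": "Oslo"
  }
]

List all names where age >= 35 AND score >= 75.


Checking both conditions:
  Yara (age=31, score=86) -> no
  Vic (age=34, score=71) -> no
  Bob (age=33, score=53) -> no
  Frank (age=62, score=83) -> YES
  Bea (age=37, score=89) -> YES
  Dave (age=51, score=93) -> YES
  Amir (age=52, score=56) -> no
  Carol (age=23, score=56) -> no
  Rosa (age=18, score=73) -> no


ANSWER: Frank, Bea, Dave


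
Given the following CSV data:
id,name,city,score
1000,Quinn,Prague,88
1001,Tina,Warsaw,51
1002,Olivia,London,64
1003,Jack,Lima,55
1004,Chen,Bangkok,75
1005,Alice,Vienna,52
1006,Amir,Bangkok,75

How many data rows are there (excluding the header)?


Counting rows (excluding header):
Header: id,name,city,score
Data rows: 7

ANSWER: 7


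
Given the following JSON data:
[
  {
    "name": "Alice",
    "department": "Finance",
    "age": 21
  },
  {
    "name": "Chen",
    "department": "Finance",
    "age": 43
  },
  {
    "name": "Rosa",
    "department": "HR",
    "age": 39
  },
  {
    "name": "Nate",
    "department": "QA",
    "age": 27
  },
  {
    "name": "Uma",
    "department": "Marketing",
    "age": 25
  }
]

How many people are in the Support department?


Scanning records for department = Support
  No matches found
Count: 0

ANSWER: 0


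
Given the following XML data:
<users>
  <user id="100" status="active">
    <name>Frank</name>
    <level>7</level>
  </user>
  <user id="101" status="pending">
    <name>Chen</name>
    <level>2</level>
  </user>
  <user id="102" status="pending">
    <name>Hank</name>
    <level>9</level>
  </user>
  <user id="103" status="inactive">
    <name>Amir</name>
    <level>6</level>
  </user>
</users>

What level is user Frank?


Finding user: Frank
<level>7</level>

ANSWER: 7


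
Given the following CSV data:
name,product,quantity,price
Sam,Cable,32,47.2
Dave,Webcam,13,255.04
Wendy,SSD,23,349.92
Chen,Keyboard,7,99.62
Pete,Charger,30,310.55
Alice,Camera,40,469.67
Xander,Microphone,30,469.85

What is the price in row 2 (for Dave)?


Row 2: Dave
Column 'price' = 255.04

ANSWER: 255.04
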